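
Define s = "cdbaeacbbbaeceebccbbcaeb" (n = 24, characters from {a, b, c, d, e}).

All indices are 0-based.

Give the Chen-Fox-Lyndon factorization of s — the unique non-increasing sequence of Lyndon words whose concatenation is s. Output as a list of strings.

["cd", "b", "ae", "acbbbaeceebccbbcaeb"]

emit factor 1: 'cd' (i=0, period=2)
emit factor 2: 'b' (i=2, period=1)
emit factor 3: 'ae' (i=3, period=2)
emit factor 4: 'acbbbaeceebccbbcaeb' (i=5, period=19)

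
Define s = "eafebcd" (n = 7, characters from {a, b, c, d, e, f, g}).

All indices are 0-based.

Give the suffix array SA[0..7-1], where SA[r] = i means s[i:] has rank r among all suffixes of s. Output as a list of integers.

rank→(start, suffix):
  0 → (1, 'afebcd')
  1 → (4, 'bcd')
  2 → (5, 'cd')
  3 → (6, 'd')
  4 → (0, 'eafebcd')
  5 → (3, 'ebcd')
  6 → (2, 'febcd')

[1, 4, 5, 6, 0, 3, 2]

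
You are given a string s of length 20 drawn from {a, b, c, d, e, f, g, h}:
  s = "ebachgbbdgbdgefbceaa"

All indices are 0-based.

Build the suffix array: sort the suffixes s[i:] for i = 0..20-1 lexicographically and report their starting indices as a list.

rank | idx | suffix
   0 |  19 | a
   1 |  18 | aa
   2 |   2 | achgbbdgbdgefbceaa
   3 |   1 | bachgbbdgbdgefbceaa
   4 |   6 | bbdgbdgefbceaa
   5 |  15 | bceaa
   6 |   7 | bdgbdgefbceaa
   7 |  10 | bdgefbceaa
   8 |  16 | ceaa
   9 |   3 | chgbbdgbdgefbceaa
  10 |   8 | dgbdgefbceaa
  11 |  11 | dgefbceaa
  12 |  17 | eaa
  13 |   0 | ebachgbbdgbdgefbceaa
  14 |  13 | efbceaa
  15 |  14 | fbceaa
  16 |   5 | gbbdgbdgefbceaa
  17 |   9 | gbdgefbceaa
  18 |  12 | gefbceaa
  19 |   4 | hgbbdgbdgefbceaa

[19, 18, 2, 1, 6, 15, 7, 10, 16, 3, 8, 11, 17, 0, 13, 14, 5, 9, 12, 4]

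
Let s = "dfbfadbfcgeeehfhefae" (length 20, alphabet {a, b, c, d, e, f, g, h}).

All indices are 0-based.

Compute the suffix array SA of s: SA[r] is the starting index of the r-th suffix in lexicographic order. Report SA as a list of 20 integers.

rank→(start, suffix):
  0 → (4, 'adbfcgeeehfhefae')
  1 → (18, 'ae')
  2 → (2, 'bfadbfcgeeehfhefae')
  3 → (6, 'bfcgeeehfhefae')
  4 → (8, 'cgeeehfhefae')
  5 → (5, 'dbfcgeeehfhefae')
  6 → (0, 'dfbfadbfcgeeehfhefae')
  7 → (19, 'e')
  8 → (10, 'eeehfhefae')
  9 → (11, 'eehfhefae')
  10 → (16, 'efae')
  11 → (12, 'ehfhefae')
  12 → (3, 'fadbfcgeeehfhefae')
  13 → (17, 'fae')
  14 → (1, 'fbfadbfcgeeehfhefae')
  15 → (7, 'fcgeeehfhefae')
  16 → (14, 'fhefae')
  17 → (9, 'geeehfhefae')
  18 → (15, 'hefae')
  19 → (13, 'hfhefae')

[4, 18, 2, 6, 8, 5, 0, 19, 10, 11, 16, 12, 3, 17, 1, 7, 14, 9, 15, 13]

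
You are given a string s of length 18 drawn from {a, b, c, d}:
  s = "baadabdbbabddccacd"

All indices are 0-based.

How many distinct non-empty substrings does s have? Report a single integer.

rank | idx | suffix
   0 |   1 | aadabdbbabddccacd
   1 |   4 | abdbbabddccacd
   2 |   9 | abddccacd
   3 |  15 | acd
   4 |   2 | adabdbbabddccacd
   5 |   0 | baadabdbbabddccacd
   6 |   8 | babddccacd
   7 |   7 | bbabddccacd
   8 |   5 | bdbbabddccacd
   9 |  10 | bddccacd
  10 |  14 | cacd
  11 |  13 | ccacd
  12 |  16 | cd
  13 |  17 | d
  14 |   3 | dabdbbabddccacd
  15 |   6 | dbbabddccacd
  16 |  12 | dccacd
  17 |  11 | ddccacd

SA = [1, 4, 9, 15, 2, 0, 8, 7, 5, 10, 14, 13, 16, 17, 3, 6, 12, 11]
[i] adj suffixes → lcp
  [1] 1/4 → 1 ('a')
  [2] 4/9 → 3 ('abd')
  [3] 9/15 → 1 ('a')
  [4] 15/2 → 1 ('a')
  [5] 2/0 → 0 ('')
  [6] 0/8 → 2 ('ba')
  [7] 8/7 → 1 ('b')
  [8] 7/5 → 1 ('b')
  [9] 5/10 → 2 ('bd')
  [10] 10/14 → 0 ('')
  [11] 14/13 → 1 ('c')
  [12] 13/16 → 1 ('c')
  [13] 16/17 → 0 ('')
  [14] 17/3 → 1 ('d')
  [15] 3/6 → 1 ('d')
  [16] 6/12 → 1 ('d')
  [17] 12/11 → 1 ('d')

n(n+1)/2 = 18·19/2 = 171
Σ LCP = 0 + 1 + 3 + 1 + 1 + 0 + 2 + 1 + 1 + 2 + 0 + 1 + 1 + 0 + 1 + 1 + 1 + 1 = 18
distinct = 171 − 18 = 153

153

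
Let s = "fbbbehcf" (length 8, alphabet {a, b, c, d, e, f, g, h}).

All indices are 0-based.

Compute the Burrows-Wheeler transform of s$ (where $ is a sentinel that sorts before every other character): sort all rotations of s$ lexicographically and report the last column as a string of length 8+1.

ffbbhbc$e

rank  rotation   last
    0  $fbbbehcf  f
    1  bbbehcf$f  f
    2  bbehcf$fb  b
    3  behcf$fbb  b
    4  cf$fbbbeh  h
    5  ehcf$fbbb  b
    6  f$fbbbehc  c
    7  fbbbehcf$  $
    8  hcf$fbbbe  e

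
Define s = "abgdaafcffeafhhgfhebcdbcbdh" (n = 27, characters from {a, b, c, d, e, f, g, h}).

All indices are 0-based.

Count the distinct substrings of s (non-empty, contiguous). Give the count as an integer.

356

rank | idx | suffix
   0 |   4 | aafcffeafhhgfhebcdbcbdh
   1 |   0 | abgdaafcffeafhhgfhebcdbcbdh
   2 |   5 | afcffeafhhgfhebcdbcbdh
   3 |  11 | afhhgfhebcdbcbdh
   4 |  22 | bcbdh
   5 |  19 | bcdbcbdh
   6 |  24 | bdh
   7 |   1 | bgdaafcffeafhhgfhebcdbcbdh
   8 |  23 | cbdh
   9 |  20 | cdbcbdh
  10 |   7 | cffeafhhgfhebcdbcbdh
  11 |   3 | daafcffeafhhgfhebcdbcbdh
  12 |  21 | dbcbdh
  13 |  25 | dh
  14 |  10 | eafhhgfhebcdbcbdh
  15 |  18 | ebcdbcbdh
  16 |   6 | fcffeafhhgfhebcdbcbdh
  17 |   9 | feafhhgfhebcdbcbdh
  18 |   8 | ffeafhhgfhebcdbcbdh
  19 |  16 | fhebcdbcbdh
  20 |  12 | fhhgfhebcdbcbdh
  21 |   2 | gdaafcffeafhhgfhebcdbcbdh
  22 |  15 | gfhebcdbcbdh
  23 |  26 | h
  24 |  17 | hebcdbcbdh
  25 |  14 | hgfhebcdbcbdh
  26 |  13 | hhgfhebcdbcbdh

SA = [4, 0, 5, 11, 22, 19, 24, 1, 23, 20, 7, 3, 21, 25, 10, 18, 6, 9, 8, 16, 12, 2, 15, 26, 17, 14, 13]
[i] adj suffixes → lcp
  [1] 4/0 → 1 ('a')
  [2] 0/5 → 1 ('a')
  [3] 5/11 → 2 ('af')
  [4] 11/22 → 0 ('')
  [5] 22/19 → 2 ('bc')
  [6] 19/24 → 1 ('b')
  [7] 24/1 → 1 ('b')
  [8] 1/23 → 0 ('')
  [9] 23/20 → 1 ('c')
  [10] 20/7 → 1 ('c')
  [11] 7/3 → 0 ('')
  [12] 3/21 → 1 ('d')
  [13] 21/25 → 1 ('d')
  [14] 25/10 → 0 ('')
  [15] 10/18 → 1 ('e')
  [16] 18/6 → 0 ('')
  [17] 6/9 → 1 ('f')
  [18] 9/8 → 1 ('f')
  [19] 8/16 → 1 ('f')
  [20] 16/12 → 2 ('fh')
  [21] 12/2 → 0 ('')
  [22] 2/15 → 1 ('g')
  [23] 15/26 → 0 ('')
  [24] 26/17 → 1 ('h')
  [25] 17/14 → 1 ('h')
  [26] 14/13 → 1 ('h')

n(n+1)/2 = 27·28/2 = 378
Σ LCP = 0 + 1 + 1 + 2 + 0 + 2 + 1 + 1 + 0 + 1 + 1 + 0 + 1 + 1 + 0 + 1 + 0 + 1 + 1 + 1 + 2 + 0 + 1 + 0 + 1 + 1 + 1 = 22
distinct = 378 − 22 = 356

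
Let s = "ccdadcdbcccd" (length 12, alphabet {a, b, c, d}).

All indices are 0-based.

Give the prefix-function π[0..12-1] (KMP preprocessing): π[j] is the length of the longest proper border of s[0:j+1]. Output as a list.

[0, 1, 0, 0, 0, 1, 0, 0, 1, 2, 2, 3]

π[0] = 0
j=1 s[j]='c': π[1]=1 (border 'c')
j=2 s[j]='d': k: 1→0; π[2]=0 (border '')
j=3 s[j]='a': π[3]=0 (border '')
j=4 s[j]='d': π[4]=0 (border '')
j=5 s[j]='c': π[5]=1 (border 'c')
j=6 s[j]='d': k: 1→0; π[6]=0 (border '')
j=7 s[j]='b': π[7]=0 (border '')
j=8 s[j]='c': π[8]=1 (border 'c')
j=9 s[j]='c': π[9]=2 (border 'cc')
j=10 s[j]='c': k: 2→1; π[10]=2 (border 'cc')
j=11 s[j]='d': π[11]=3 (border 'ccd')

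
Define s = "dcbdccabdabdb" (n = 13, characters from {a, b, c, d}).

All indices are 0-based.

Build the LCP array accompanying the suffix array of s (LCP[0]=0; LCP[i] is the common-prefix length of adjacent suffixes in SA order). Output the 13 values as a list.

[0, 3, 0, 1, 2, 2, 0, 1, 1, 0, 1, 1, 2]

sorted suffixes:
  #0 SA[0]=6  'abdabdb'
  #1 SA[1]=9  'abdb'
  #2 SA[2]=12  'b'
  #3 SA[3]=7  'bdabdb'
  #4 SA[4]=10  'bdb'
  #5 SA[5]=2  'bdccabdabdb'
  #6 SA[6]=5  'cabdabdb'
  #7 SA[7]=1  'cbdccabdabdb'
  #8 SA[8]=4  'ccabdabdb'
  #9 SA[9]=8  'dabdb'
  #10 SA[10]=11  'db'
  #11 SA[11]=0  'dcbdccabdabdb'
  #12 SA[12]=3  'dccabdabdb'

SA = [6, 9, 12, 7, 10, 2, 5, 1, 4, 8, 11, 0, 3]
rank  pair      lcp
   1  s[6:],s[9:]  3  'abd'
   2  s[9:],s[12:]  0  ''
   3  s[12:],s[7:]  1  'b'
   4  s[7:],s[10:]  2  'bd'
   5  s[10:],s[2:]  2  'bd'
   6  s[2:],s[5:]  0  ''
   7  s[5:],s[1:]  1  'c'
   8  s[1:],s[4:]  1  'c'
   9  s[4:],s[8:]  0  ''
  10  s[8:],s[11:]  1  'd'
  11  s[11:],s[0:]  1  'd'
  12  s[0:],s[3:]  2  'dc'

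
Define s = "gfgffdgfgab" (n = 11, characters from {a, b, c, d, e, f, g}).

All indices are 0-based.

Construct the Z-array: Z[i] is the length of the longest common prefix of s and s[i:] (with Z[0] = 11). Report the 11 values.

[11, 0, 2, 0, 0, 0, 3, 0, 1, 0, 0]

Z[0]=11
i=1: i≥r, start 0; Z[1]=0
i=2: i≥r, start 0; Z[2]=2 extend→box=[2,4)
i=3: min(r-i=1, Z[1]=0)=0; Z[3]=0
i=4: i≥r, start 0; Z[4]=0
i=5: i≥r, start 0; Z[5]=0
i=6: i≥r, start 0; Z[6]=3 extend→box=[6,9)
i=7: min(r-i=2, Z[1]=0)=0; Z[7]=0
i=8: min(r-i=1, Z[2]=2)=1; Z[8]=1
i=9: i≥r, start 0; Z[9]=0
i=10: i≥r, start 0; Z[10]=0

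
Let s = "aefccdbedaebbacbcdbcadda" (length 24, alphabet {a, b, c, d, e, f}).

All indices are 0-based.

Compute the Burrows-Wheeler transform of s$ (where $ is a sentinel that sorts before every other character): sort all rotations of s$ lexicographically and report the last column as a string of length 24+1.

adbcd$bedcdbafbcdeccaabae

rank  rotation                   last
    0  $aefccdbedaebbacbcdbcadda  a
    1  a$aefccdbedaebbacbcdbcadd  d
    2  acbcdbcadda$aefccdbedaebb  b
    3  adda$aefccdbedaebbacbcdbc  c
    4  aebbacbcdbcadda$aefccdbed  d
    5  aefccdbedaebbacbcdbcadda$  $
    6  bacbcdbcadda$aefccdbedaeb  b
    7  bbacbcdbcadda$aefccdbedae  e
    8  bcadda$aefccdbedaebbacbcd  d
    9  bcdbcadda$aefccdbedaebbac  c
   10  bedaebbacbcdbcadda$aefccd  d
   11  cadda$aefccdbedaebbacbcdb  b
   12  cbcdbcadda$aefccdbedaebba  a
   13  ccdbedaebbacbcdbcadda$aef  f
   14  cdbcadda$aefccdbedaebbacb  b
   15  cdbedaebbacbcdbcadda$aefc  c
   16  da$aefccdbedaebbacbcdbcad  d
   17  daebbacbcdbcadda$aefccdbe  e
   18  dbcadda$aefccdbedaebbacbc  c
   19  dbedaebbacbcdbcadda$aefcc  c
   20  dda$aefccdbedaebbacbcdbca  a
   21  ebbacbcdbcadda$aefccdbeda  a
   22  edaebbacbcdbcadda$aefccdb  b
   23  efccdbedaebbacbcdbcadda$a  a
   24  fccdbedaebbacbcdbcadda$ae  e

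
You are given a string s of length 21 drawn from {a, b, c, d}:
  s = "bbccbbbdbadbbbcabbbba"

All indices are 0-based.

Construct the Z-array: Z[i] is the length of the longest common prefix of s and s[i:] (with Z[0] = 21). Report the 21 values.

[21, 1, 0, 0, 2, 2, 1, 0, 1, 0, 0, 2, 3, 1, 0, 0, 2, 2, 2, 1, 0]

Z[0]=21
i=1: outside box; Z[1]=1 extend→box=[1,2)
i=2: outside box; Z[2]=0
i=3: outside box; Z[3]=0
i=4: outside box; Z[4]=2 extend→box=[4,6)
i=5: min(r-i=1, Z[1]=1)=1; Z[5]=2 extend→box=[5,7)
i=6: min(r-i=1, Z[1]=1)=1; Z[6]=1
i=7: outside box; Z[7]=0
i=8: outside box; Z[8]=1 extend→box=[8,9)
i=9: outside box; Z[9]=0
i=10: outside box; Z[10]=0
i=11: outside box; Z[11]=2 extend→box=[11,13)
i=12: min(r-i=1, Z[1]=1)=1; Z[12]=3 extend→box=[12,15)
i=13: min(r-i=2, Z[1]=1)=1; Z[13]=1
i=14: min(r-i=1, Z[2]=0)=0; Z[14]=0
i=15: outside box; Z[15]=0
i=16: outside box; Z[16]=2 extend→box=[16,18)
i=17: min(r-i=1, Z[1]=1)=1; Z[17]=2 extend→box=[17,19)
i=18: min(r-i=1, Z[1]=1)=1; Z[18]=2 extend→box=[18,20)
i=19: min(r-i=1, Z[1]=1)=1; Z[19]=1
i=20: outside box; Z[20]=0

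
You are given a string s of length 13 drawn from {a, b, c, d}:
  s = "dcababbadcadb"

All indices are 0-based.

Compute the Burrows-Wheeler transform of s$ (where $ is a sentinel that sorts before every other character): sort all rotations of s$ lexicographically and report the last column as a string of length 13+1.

rank  rotation        last
    0  $dcababbadcadb  b
    1  ababbadcadb$dc  c
    2  abbadcadb$dcab  b
    3  adb$dcababbadc  c
    4  adcadb$dcababb  b
    5  b$dcababbadcad  d
    6  babbadcadb$dca  a
    7  badcadb$dcabab  b
    8  bbadcadb$dcaba  a
    9  cababbadcadb$d  d
   10  cadb$dcababbad  d
   11  db$dcababbadca  a
   12  dcababbadcadb$  $
   13  dcadb$dcababba  a

bcbcbdabadda$a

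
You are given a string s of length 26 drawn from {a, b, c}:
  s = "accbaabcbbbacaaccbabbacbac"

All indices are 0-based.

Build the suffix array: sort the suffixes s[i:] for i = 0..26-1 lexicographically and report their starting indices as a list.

rank | idx | suffix
   0 |   4 | aabcbbbacaaccbabbacbac
   1 |  13 | aaccbabbacbac
   2 |  18 | abbacbac
   3 |   5 | abcbbbacaaccbabbacbac
   4 |  24 | ac
   5 |  11 | acaaccbabbacbac
   6 |  21 | acbac
   7 |   0 | accbaabcbbbacaaccbabbacbac
   8 |  14 | accbabbacbac
   9 |   3 | baabcbbbacaaccbabbacbac
  10 |  17 | babbacbac
  11 |  23 | bac
  12 |  10 | bacaaccbabbacbac
  13 |  20 | bacbac
  14 |   9 | bbacaaccbabbacbac
  15 |  19 | bbacbac
  16 |   8 | bbbacaaccbabbacbac
  17 |   6 | bcbbbacaaccbabbacbac
  18 |  25 | c
  19 |  12 | caaccbabbacbac
  20 |   2 | cbaabcbbbacaaccbabbacbac
  21 |  16 | cbabbacbac
  22 |  22 | cbac
  23 |   7 | cbbbacaaccbabbacbac
  24 |   1 | ccbaabcbbbacaaccbabbacbac
  25 |  15 | ccbabbacbac

[4, 13, 18, 5, 24, 11, 21, 0, 14, 3, 17, 23, 10, 20, 9, 19, 8, 6, 25, 12, 2, 16, 22, 7, 1, 15]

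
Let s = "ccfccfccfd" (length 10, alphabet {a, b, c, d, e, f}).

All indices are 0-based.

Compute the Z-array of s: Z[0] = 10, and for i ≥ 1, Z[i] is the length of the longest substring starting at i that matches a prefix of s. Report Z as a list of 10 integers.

[10, 1, 0, 6, 1, 0, 3, 1, 0, 0]

Z[0]=10
i=1: fresh scan; Z[1]=1 scan→box=[1,2)
i=2: fresh scan; Z[2]=0
i=3: fresh scan; Z[3]=6 scan→box=[3,9)
i=4: min(r-i=5, Z[1]=1)=1; Z[4]=1
i=5: min(r-i=4, Z[2]=0)=0; Z[5]=0
i=6: min(r-i=3, Z[3]=6)=3; Z[6]=3
i=7: min(r-i=2, Z[4]=1)=1; Z[7]=1
i=8: min(r-i=1, Z[5]=0)=0; Z[8]=0
i=9: fresh scan; Z[9]=0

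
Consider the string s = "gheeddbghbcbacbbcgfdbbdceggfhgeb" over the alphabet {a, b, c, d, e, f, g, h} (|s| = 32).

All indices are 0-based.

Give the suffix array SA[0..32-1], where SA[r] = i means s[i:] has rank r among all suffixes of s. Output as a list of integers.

rank→(start, suffix):
  0 → (12, 'acbbcgfdbbdceggfhgeb')
  1 → (31, 'b')
  2 → (11, 'bacbbcgfdbbdceggfhgeb')
  3 → (14, 'bbcgfdbbdceggfhgeb')
  4 → (20, 'bbdceggfhgeb')
  5 → (9, 'bcbacbbcgfdbbdceggfhgeb')
  6 → (15, 'bcgfdbbdceggfhgeb')
  7 → (21, 'bdceggfhgeb')
  8 → (6, 'bghbcbacbbcgfdbbdceggfhgeb')
  9 → (10, 'cbacbbcgfdbbdceggfhgeb')
  10 → (13, 'cbbcgfdbbdceggfhgeb')
  11 → (23, 'ceggfhgeb')
  12 → (16, 'cgfdbbdceggfhgeb')
  13 → (19, 'dbbdceggfhgeb')
  14 → (5, 'dbghbcbacbbcgfdbbdceggfhgeb')
  15 → (22, 'dceggfhgeb')
  16 → (4, 'ddbghbcbacbbcgfdbbdceggfhgeb')
  17 → (30, 'eb')
  18 → (3, 'eddbghbcbacbbcgfdbbdceggfhgeb')
  19 → (2, 'eeddbghbcbacbbcgfdbbdceggfhgeb')
  20 → (24, 'eggfhgeb')
  21 → (18, 'fdbbdceggfhgeb')
  22 → (27, 'fhgeb')
  23 → (29, 'geb')
  24 → (17, 'gfdbbdceggfhgeb')
  25 → (26, 'gfhgeb')
  26 → (25, 'ggfhgeb')
  27 → (7, 'ghbcbacbbcgfdbbdceggfhgeb')
  28 → (0, 'gheeddbghbcbacbbcgfdbbdceggfhgeb')
  29 → (8, 'hbcbacbbcgfdbbdceggfhgeb')
  30 → (1, 'heeddbghbcbacbbcgfdbbdceggfhgeb')
  31 → (28, 'hgeb')

[12, 31, 11, 14, 20, 9, 15, 21, 6, 10, 13, 23, 16, 19, 5, 22, 4, 30, 3, 2, 24, 18, 27, 29, 17, 26, 25, 7, 0, 8, 1, 28]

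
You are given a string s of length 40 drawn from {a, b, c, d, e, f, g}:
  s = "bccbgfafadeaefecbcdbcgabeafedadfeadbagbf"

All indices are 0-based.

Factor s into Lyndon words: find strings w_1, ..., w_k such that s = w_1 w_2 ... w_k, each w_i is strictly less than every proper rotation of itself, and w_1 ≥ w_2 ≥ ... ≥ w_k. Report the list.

["bccbgf", "af", "adeaefecbcdbcg", "abeafedadfeadbagbf"]

emit factor 1: 'bccbgf' (i=0, period=6)
emit factor 2: 'af' (i=6, period=2)
emit factor 3: 'adeaefecbcdbcg' (i=8, period=14)
emit factor 4: 'abeafedadfeadbagbf' (i=22, period=18)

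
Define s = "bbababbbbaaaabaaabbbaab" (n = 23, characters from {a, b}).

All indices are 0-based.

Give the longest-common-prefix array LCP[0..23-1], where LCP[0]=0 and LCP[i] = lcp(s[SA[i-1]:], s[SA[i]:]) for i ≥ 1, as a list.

rank | idx | suffix
   0 |   9 | aaaabaaabbbaab
   1 |  10 | aaabaaabbbaab
   2 |  14 | aaabbbaab
   3 |  20 | aab
   4 |  11 | aabaaabbbaab
   5 |  15 | aabbbaab
   6 |  21 | ab
   7 |  12 | abaaabbbaab
   8 |   2 | ababbbbaaaabaaabbbaab
   9 |  16 | abbbaab
  10 |   4 | abbbbaaaabaaabbbaab
  11 |  22 | b
  12 |   8 | baaaabaaabbbaab
  13 |  13 | baaabbbaab
  14 |  19 | baab
  15 |   1 | bababbbbaaaabaaabbbaab
  16 |   3 | babbbbaaaabaaabbbaab
  17 |   7 | bbaaaabaaabbbaab
  18 |  18 | bbaab
  19 |   0 | bbababbbbaaaabaaabbbaab
  20 |   6 | bbbaaaabaaabbbaab
  21 |  17 | bbbaab
  22 |   5 | bbbbaaaabaaabbbaab

SA = [9, 10, 14, 20, 11, 15, 21, 12, 2, 16, 4, 22, 8, 13, 19, 1, 3, 7, 18, 0, 6, 17, 5]
rank  pair      lcp
   1  s[9:],s[10:]  3  'aaa'
   2  s[10:],s[14:]  4  'aaab'
   3  s[14:],s[20:]  2  'aa'
   4  s[20:],s[11:]  3  'aab'
   5  s[11:],s[15:]  3  'aab'
   6  s[15:],s[21:]  1  'a'
   7  s[21:],s[12:]  2  'ab'
   8  s[12:],s[2:]  3  'aba'
   9  s[2:],s[16:]  2  'ab'
  10  s[16:],s[4:]  4  'abbb'
  11  s[4:],s[22:]  0  ''
  12  s[22:],s[8:]  1  'b'
  13  s[8:],s[13:]  4  'baaa'
  14  s[13:],s[19:]  3  'baa'
  15  s[19:],s[1:]  2  'ba'
  16  s[1:],s[3:]  3  'bab'
  17  s[3:],s[7:]  1  'b'
  18  s[7:],s[18:]  4  'bbaa'
  19  s[18:],s[0:]  3  'bba'
  20  s[0:],s[6:]  2  'bb'
  21  s[6:],s[17:]  5  'bbbaa'
  22  s[17:],s[5:]  3  'bbb'

[0, 3, 4, 2, 3, 3, 1, 2, 3, 2, 4, 0, 1, 4, 3, 2, 3, 1, 4, 3, 2, 5, 3]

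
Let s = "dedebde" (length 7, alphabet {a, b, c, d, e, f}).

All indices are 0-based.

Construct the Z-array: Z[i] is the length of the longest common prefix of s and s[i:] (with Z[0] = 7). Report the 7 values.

[7, 0, 2, 0, 0, 2, 0]

Z[0]=7
i=1: outside box; Z[1]=0
i=2: outside box; Z[2]=2 extend→box=[2,4)
i=3: min(r-i=1, Z[1]=0)=0; Z[3]=0
i=4: outside box; Z[4]=0
i=5: outside box; Z[5]=2 extend→box=[5,7)
i=6: min(r-i=1, Z[1]=0)=0; Z[6]=0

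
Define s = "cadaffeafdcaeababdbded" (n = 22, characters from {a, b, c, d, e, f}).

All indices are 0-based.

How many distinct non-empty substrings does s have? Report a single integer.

rank→(start, suffix):
  0 → (13, 'ababdbded')
  1 → (15, 'abdbded')
  2 → (1, 'adaffeafdcaeababdbded')
  3 → (11, 'aeababdbded')
  4 → (7, 'afdcaeababdbded')
  5 → (3, 'affeafdcaeababdbded')
  6 → (14, 'babdbded')
  7 → (16, 'bdbded')
  8 → (18, 'bded')
  9 → (0, 'cadaffeafdcaeababdbded')
  10 → (10, 'caeababdbded')
  11 → (21, 'd')
  12 → (2, 'daffeafdcaeababdbded')
  13 → (17, 'dbded')
  14 → (9, 'dcaeababdbded')
  15 → (19, 'ded')
  16 → (12, 'eababdbded')
  17 → (6, 'eafdcaeababdbded')
  18 → (20, 'ed')
  19 → (8, 'fdcaeababdbded')
  20 → (5, 'feafdcaeababdbded')
  21 → (4, 'ffeafdcaeababdbded')

SA = [13, 15, 1, 11, 7, 3, 14, 16, 18, 0, 10, 21, 2, 17, 9, 19, 12, 6, 20, 8, 5, 4]
i: (SA[i-1],SA[i]) lcp shared
  1: (13,15) 2 'ab'
  2: (15,1) 1 'a'
  3: (1,11) 1 'a'
  4: (11,7) 1 'a'
  5: (7,3) 2 'af'
  6: (3,14) 0 ''
  7: (14,16) 1 'b'
  8: (16,18) 2 'bd'
  9: (18,0) 0 ''
  10: (0,10) 2 'ca'
  11: (10,21) 0 ''
  12: (21,2) 1 'd'
  13: (2,17) 1 'd'
  14: (17,9) 1 'd'
  15: (9,19) 1 'd'
  16: (19,12) 0 ''
  17: (12,6) 2 'ea'
  18: (6,20) 1 'e'
  19: (20,8) 0 ''
  20: (8,5) 1 'f'
  21: (5,4) 1 'f'

n(n+1)/2 = 22·23/2 = 253
Σ LCP = 0 + 2 + 1 + 1 + 1 + 2 + 0 + 1 + 2 + 0 + 2 + 0 + 1 + 1 + 1 + 1 + 0 + 2 + 1 + 0 + 1 + 1 = 21
distinct = 253 − 21 = 232

232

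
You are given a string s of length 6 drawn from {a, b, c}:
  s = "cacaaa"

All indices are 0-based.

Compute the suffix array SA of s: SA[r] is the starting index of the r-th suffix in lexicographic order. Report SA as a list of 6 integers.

sorted suffixes:
  #0 SA[0]=5  'a'
  #1 SA[1]=4  'aa'
  #2 SA[2]=3  'aaa'
  #3 SA[3]=1  'acaaa'
  #4 SA[4]=2  'caaa'
  #5 SA[5]=0  'cacaaa'

[5, 4, 3, 1, 2, 0]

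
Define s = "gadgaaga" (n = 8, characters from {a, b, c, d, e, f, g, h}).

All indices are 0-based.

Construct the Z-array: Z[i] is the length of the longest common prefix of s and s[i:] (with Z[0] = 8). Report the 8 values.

[8, 0, 0, 2, 0, 0, 2, 0]

Z[0]=8
i=1: fresh scan; Z[1]=0
i=2: fresh scan; Z[2]=0
i=3: fresh scan; Z[3]=2 grow→box=[3,5)
i=4: min(r-i=1, Z[1]=0)=0; Z[4]=0
i=5: fresh scan; Z[5]=0
i=6: fresh scan; Z[6]=2 grow→box=[6,8)
i=7: min(r-i=1, Z[1]=0)=0; Z[7]=0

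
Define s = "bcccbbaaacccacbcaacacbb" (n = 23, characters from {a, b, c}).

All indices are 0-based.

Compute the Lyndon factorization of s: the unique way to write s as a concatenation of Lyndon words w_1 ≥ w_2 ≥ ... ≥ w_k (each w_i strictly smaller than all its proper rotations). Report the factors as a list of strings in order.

["bccc", "b", "b", "aaacccacbcaacacbb"]

emit factor 1: 'bccc' (i=0, period=4)
emit factor 2: 'b' (i=4, period=1)
emit factor 3: 'b' (i=5, period=1)
emit factor 4: 'aaacccacbcaacacbb' (i=6, period=17)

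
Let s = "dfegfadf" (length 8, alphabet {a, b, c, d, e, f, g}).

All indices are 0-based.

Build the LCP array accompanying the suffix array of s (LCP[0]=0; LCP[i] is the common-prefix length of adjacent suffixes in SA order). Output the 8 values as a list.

[0, 0, 2, 0, 0, 1, 1, 0]

rank | idx | suffix
   0 |   5 | adf
   1 |   6 | df
   2 |   0 | dfegfadf
   3 |   2 | egfadf
   4 |   7 | f
   5 |   4 | fadf
   6 |   1 | fegfadf
   7 |   3 | gfadf

SA = [5, 6, 0, 2, 7, 4, 1, 3]
i: (SA[i-1],SA[i]) lcp shared
  1: (5,6) 0 ''
  2: (6,0) 2 'df'
  3: (0,2) 0 ''
  4: (2,7) 0 ''
  5: (7,4) 1 'f'
  6: (4,1) 1 'f'
  7: (1,3) 0 ''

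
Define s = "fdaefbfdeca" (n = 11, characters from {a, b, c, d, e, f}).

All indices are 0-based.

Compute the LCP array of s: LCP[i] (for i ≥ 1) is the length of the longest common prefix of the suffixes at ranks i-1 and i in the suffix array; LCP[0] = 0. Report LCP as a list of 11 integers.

rank | idx | suffix
   0 |  10 | a
   1 |   2 | aefbfdeca
   2 |   5 | bfdeca
   3 |   9 | ca
   4 |   1 | daefbfdeca
   5 |   7 | deca
   6 |   8 | eca
   7 |   3 | efbfdeca
   8 |   4 | fbfdeca
   9 |   0 | fdaefbfdeca
  10 |   6 | fdeca

SA = [10, 2, 5, 9, 1, 7, 8, 3, 4, 0, 6]
i: (SA[i-1],SA[i]) lcp shared
  1: (10,2) 1 'a'
  2: (2,5) 0 ''
  3: (5,9) 0 ''
  4: (9,1) 0 ''
  5: (1,7) 1 'd'
  6: (7,8) 0 ''
  7: (8,3) 1 'e'
  8: (3,4) 0 ''
  9: (4,0) 1 'f'
  10: (0,6) 2 'fd'

[0, 1, 0, 0, 0, 1, 0, 1, 0, 1, 2]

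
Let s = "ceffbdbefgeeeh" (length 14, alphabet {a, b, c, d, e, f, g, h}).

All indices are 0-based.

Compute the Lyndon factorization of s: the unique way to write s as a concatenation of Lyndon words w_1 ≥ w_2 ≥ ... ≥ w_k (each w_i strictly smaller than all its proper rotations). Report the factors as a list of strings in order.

emit factor 1: 'ceff' (i=0, period=4)
emit factor 2: 'bdbefgeeeh' (i=4, period=10)

["ceff", "bdbefgeeeh"]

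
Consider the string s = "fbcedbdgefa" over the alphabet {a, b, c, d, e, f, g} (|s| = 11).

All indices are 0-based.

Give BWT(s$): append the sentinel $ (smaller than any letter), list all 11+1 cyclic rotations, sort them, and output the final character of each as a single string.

rank  rotation      last
    0  $fbcedbdgefa  a
    1  a$fbcedbdgef  f
    2  bcedbdgefa$f  f
    3  bdgefa$fbced  d
    4  cedbdgefa$fb  b
    5  dbdgefa$fbce  e
    6  dgefa$fbcedb  b
    7  edbdgefa$fbc  c
    8  efa$fbcedbdg  g
    9  fa$fbcedbdge  e
   10  fbcedbdgefa$  $
   11  gefa$fbcedbd  d

affdbebcge$d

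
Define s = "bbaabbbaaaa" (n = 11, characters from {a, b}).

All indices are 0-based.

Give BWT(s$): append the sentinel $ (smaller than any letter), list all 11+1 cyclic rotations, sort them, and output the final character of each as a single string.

rank  rotation      last
    0  $bbaabbbaaaa  a
    1  a$bbaabbbaaa  a
    2  aa$bbaabbbaa  a
    3  aaa$bbaabbba  a
    4  aaaa$bbaabbb  b
    5  aabbbaaaa$bb  b
    6  abbbaaaa$bba  a
    7  baaaa$bbaabb  b
    8  baabbbaaaa$b  b
    9  bbaaaa$bbaab  b
   10  bbaabbbaaaa$  $
   11  bbbaaaa$bbaa  a

aaaabbabbb$a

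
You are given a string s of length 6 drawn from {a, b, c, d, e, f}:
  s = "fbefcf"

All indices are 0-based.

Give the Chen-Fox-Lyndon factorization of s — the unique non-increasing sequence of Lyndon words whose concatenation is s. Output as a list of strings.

["f", "befcf"]

emit factor 1: 'f' (i=0, period=1)
emit factor 2: 'befcf' (i=1, period=5)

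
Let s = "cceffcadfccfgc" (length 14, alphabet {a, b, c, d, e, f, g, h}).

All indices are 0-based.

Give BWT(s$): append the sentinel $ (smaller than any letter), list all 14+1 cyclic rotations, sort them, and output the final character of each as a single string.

ccgf$fccacfdecf

rank  rotation         last
    0  $cceffcadfccfgc  c
    1  adfccfgc$cceffc  c
    2  c$cceffcadfccfg  g
    3  cadfccfgc$cceff  f
    4  cceffcadfccfgc$  $
    5  ccfgc$cceffcadf  f
    6  ceffcadfccfgc$c  c
    7  cfgc$cceffcadfc  c
    8  dfccfgc$cceffca  a
    9  effcadfccfgc$cc  c
   10  fcadfccfgc$ccef  f
   11  fccfgc$cceffcad  d
   12  ffcadfccfgc$cce  e
   13  fgc$cceffcadfcc  c
   14  gc$cceffcadfccf  f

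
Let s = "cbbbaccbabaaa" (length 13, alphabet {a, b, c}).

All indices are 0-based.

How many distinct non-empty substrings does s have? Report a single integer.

rank→(start, suffix):
  0 → (12, 'a')
  1 → (11, 'aa')
  2 → (10, 'aaa')
  3 → (8, 'abaaa')
  4 → (4, 'accbabaaa')
  5 → (9, 'baaa')
  6 → (7, 'babaaa')
  7 → (3, 'baccbabaaa')
  8 → (2, 'bbaccbabaaa')
  9 → (1, 'bbbaccbabaaa')
  10 → (6, 'cbabaaa')
  11 → (0, 'cbbbaccbabaaa')
  12 → (5, 'ccbabaaa')

SA = [12, 11, 10, 8, 4, 9, 7, 3, 2, 1, 6, 0, 5]
i: (SA[i-1],SA[i]) lcp shared
  1: (12,11) 1 'a'
  2: (11,10) 2 'aa'
  3: (10,8) 1 'a'
  4: (8,4) 1 'a'
  5: (4,9) 0 ''
  6: (9,7) 2 'ba'
  7: (7,3) 2 'ba'
  8: (3,2) 1 'b'
  9: (2,1) 2 'bb'
  10: (1,6) 0 ''
  11: (6,0) 2 'cb'
  12: (0,5) 1 'c'

n(n+1)/2 = 13·14/2 = 91
Σ LCP = 0 + 1 + 2 + 1 + 1 + 0 + 2 + 2 + 1 + 2 + 0 + 2 + 1 = 15
distinct = 91 − 15 = 76

76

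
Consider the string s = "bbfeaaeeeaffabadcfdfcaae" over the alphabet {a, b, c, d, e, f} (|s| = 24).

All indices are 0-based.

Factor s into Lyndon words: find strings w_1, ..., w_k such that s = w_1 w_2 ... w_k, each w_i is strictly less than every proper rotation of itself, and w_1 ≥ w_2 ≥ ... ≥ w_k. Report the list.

emit factor 1: 'bbfe' (i=0, period=4)
emit factor 2: 'aaeeeaffabadcfdfc' (i=4, period=17)
emit factor 3: 'aae' (i=21, period=3)

["bbfe", "aaeeeaffabadcfdfc", "aae"]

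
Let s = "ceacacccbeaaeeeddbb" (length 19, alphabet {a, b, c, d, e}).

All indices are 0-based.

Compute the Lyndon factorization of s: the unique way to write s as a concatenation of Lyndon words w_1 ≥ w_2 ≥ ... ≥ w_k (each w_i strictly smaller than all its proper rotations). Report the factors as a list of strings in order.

emit factor 1: 'ce' (i=0, period=2)
emit factor 2: 'acacccbe' (i=2, period=8)
emit factor 3: 'aaeeeddbb' (i=10, period=9)

["ce", "acacccbe", "aaeeeddbb"]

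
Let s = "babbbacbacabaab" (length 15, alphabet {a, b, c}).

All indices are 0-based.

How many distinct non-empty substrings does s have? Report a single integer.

100

rank→(start, suffix):
  0 → (12, 'aab')
  1 → (13, 'ab')
  2 → (10, 'abaab')
  3 → (1, 'abbbacbacabaab')
  4 → (8, 'acabaab')
  5 → (5, 'acbacabaab')
  6 → (14, 'b')
  7 → (11, 'baab')
  8 → (0, 'babbbacbacabaab')
  9 → (7, 'bacabaab')
  10 → (4, 'bacbacabaab')
  11 → (3, 'bbacbacabaab')
  12 → (2, 'bbbacbacabaab')
  13 → (9, 'cabaab')
  14 → (6, 'cbacabaab')

SA = [12, 13, 10, 1, 8, 5, 14, 11, 0, 7, 4, 3, 2, 9, 6]
[i] adj suffixes → lcp
  [1] 12/13 → 1 ('a')
  [2] 13/10 → 2 ('ab')
  [3] 10/1 → 2 ('ab')
  [4] 1/8 → 1 ('a')
  [5] 8/5 → 2 ('ac')
  [6] 5/14 → 0 ('')
  [7] 14/11 → 1 ('b')
  [8] 11/0 → 2 ('ba')
  [9] 0/7 → 2 ('ba')
  [10] 7/4 → 3 ('bac')
  [11] 4/3 → 1 ('b')
  [12] 3/2 → 2 ('bb')
  [13] 2/9 → 0 ('')
  [14] 9/6 → 1 ('c')

n(n+1)/2 = 15·16/2 = 120
Σ LCP = 0 + 1 + 2 + 2 + 1 + 2 + 0 + 1 + 2 + 2 + 3 + 1 + 2 + 0 + 1 = 20
distinct = 120 − 20 = 100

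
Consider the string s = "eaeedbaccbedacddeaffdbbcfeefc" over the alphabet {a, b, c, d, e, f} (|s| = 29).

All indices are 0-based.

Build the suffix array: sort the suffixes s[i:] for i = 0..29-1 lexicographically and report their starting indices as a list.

rank→(start, suffix):
  0 → (6, 'accbedacddeaffdbbcfeefc')
  1 → (12, 'acddeaffdbbcfeefc')
  2 → (1, 'aeedbaccbedacddeaffdbbcfeefc')
  3 → (17, 'affdbbcfeefc')
  4 → (5, 'baccbedacddeaffdbbcfeefc')
  5 → (21, 'bbcfeefc')
  6 → (22, 'bcfeefc')
  7 → (9, 'bedacddeaffdbbcfeefc')
  8 → (28, 'c')
  9 → (8, 'cbedacddeaffdbbcfeefc')
  10 → (7, 'ccbedacddeaffdbbcfeefc')
  11 → (13, 'cddeaffdbbcfeefc')
  12 → (23, 'cfeefc')
  13 → (11, 'dacddeaffdbbcfeefc')
  14 → (4, 'dbaccbedacddeaffdbbcfeefc')
  15 → (20, 'dbbcfeefc')
  16 → (14, 'ddeaffdbbcfeefc')
  17 → (15, 'deaffdbbcfeefc')
  18 → (0, 'eaeedbaccbedacddeaffdbbcfeefc')
  19 → (16, 'eaffdbbcfeefc')
  20 → (10, 'edacddeaffdbbcfeefc')
  21 → (3, 'edbaccbedacddeaffdbbcfeefc')
  22 → (2, 'eedbaccbedacddeaffdbbcfeefc')
  23 → (25, 'eefc')
  24 → (26, 'efc')
  25 → (27, 'fc')
  26 → (19, 'fdbbcfeefc')
  27 → (24, 'feefc')
  28 → (18, 'ffdbbcfeefc')

[6, 12, 1, 17, 5, 21, 22, 9, 28, 8, 7, 13, 23, 11, 4, 20, 14, 15, 0, 16, 10, 3, 2, 25, 26, 27, 19, 24, 18]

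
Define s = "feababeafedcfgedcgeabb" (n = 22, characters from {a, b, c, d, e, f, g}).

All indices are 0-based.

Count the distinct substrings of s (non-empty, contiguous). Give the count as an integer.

sorted suffixes:
  #0 SA[0]=2  'ababeafedcfgedcgeabb'
  #1 SA[1]=19  'abb'
  #2 SA[2]=4  'abeafedcfgedcgeabb'
  #3 SA[3]=7  'afedcfgedcgeabb'
  #4 SA[4]=21  'b'
  #5 SA[5]=3  'babeafedcfgedcgeabb'
  #6 SA[6]=20  'bb'
  #7 SA[7]=5  'beafedcfgedcgeabb'
  #8 SA[8]=11  'cfgedcgeabb'
  #9 SA[9]=16  'cgeabb'
  #10 SA[10]=10  'dcfgedcgeabb'
  #11 SA[11]=15  'dcgeabb'
  #12 SA[12]=1  'eababeafedcfgedcgeabb'
  #13 SA[13]=18  'eabb'
  #14 SA[14]=6  'eafedcfgedcgeabb'
  #15 SA[15]=9  'edcfgedcgeabb'
  #16 SA[16]=14  'edcgeabb'
  #17 SA[17]=0  'feababeafedcfgedcgeabb'
  #18 SA[18]=8  'fedcfgedcgeabb'
  #19 SA[19]=12  'fgedcgeabb'
  #20 SA[20]=17  'geabb'
  #21 SA[21]=13  'gedcgeabb'

SA = [2, 19, 4, 7, 21, 3, 20, 5, 11, 16, 10, 15, 1, 18, 6, 9, 14, 0, 8, 12, 17, 13]
rank  pair      lcp
   1  s[2:],s[19:]  2  'ab'
   2  s[19:],s[4:]  2  'ab'
   3  s[4:],s[7:]  1  'a'
   4  s[7:],s[21:]  0  ''
   5  s[21:],s[3:]  1  'b'
   6  s[3:],s[20:]  1  'b'
   7  s[20:],s[5:]  1  'b'
   8  s[5:],s[11:]  0  ''
   9  s[11:],s[16:]  1  'c'
  10  s[16:],s[10:]  0  ''
  11  s[10:],s[15:]  2  'dc'
  12  s[15:],s[1:]  0  ''
  13  s[1:],s[18:]  3  'eab'
  14  s[18:],s[6:]  2  'ea'
  15  s[6:],s[9:]  1  'e'
  16  s[9:],s[14:]  3  'edc'
  17  s[14:],s[0:]  0  ''
  18  s[0:],s[8:]  2  'fe'
  19  s[8:],s[12:]  1  'f'
  20  s[12:],s[17:]  0  ''
  21  s[17:],s[13:]  2  'ge'

n(n+1)/2 = 22·23/2 = 253
Σ LCP = 0 + 2 + 2 + 1 + 0 + 1 + 1 + 1 + 0 + 1 + 0 + 2 + 0 + 3 + 2 + 1 + 3 + 0 + 2 + 1 + 0 + 2 = 25
distinct = 253 − 25 = 228

228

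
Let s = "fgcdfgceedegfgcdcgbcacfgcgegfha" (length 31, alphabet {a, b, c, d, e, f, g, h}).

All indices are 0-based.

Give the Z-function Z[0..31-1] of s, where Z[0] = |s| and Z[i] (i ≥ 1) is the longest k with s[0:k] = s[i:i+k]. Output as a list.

[31, 0, 0, 0, 3, 0, 0, 0, 0, 0, 0, 0, 4, 0, 0, 0, 0, 0, 0, 0, 0, 0, 3, 0, 0, 0, 0, 0, 1, 0, 0]

Z[0]=31
i=1: i≥r, start 0; Z[1]=0
i=2: i≥r, start 0; Z[2]=0
i=3: i≥r, start 0; Z[3]=0
i=4: i≥r, start 0; Z[4]=3 scan→box=[4,7)
i=5: min(r-i=2, Z[1]=0)=0; Z[5]=0
i=6: min(r-i=1, Z[2]=0)=0; Z[6]=0
i=7: i≥r, start 0; Z[7]=0
i=8: i≥r, start 0; Z[8]=0
i=9: i≥r, start 0; Z[9]=0
i=10: i≥r, start 0; Z[10]=0
i=11: i≥r, start 0; Z[11]=0
i=12: i≥r, start 0; Z[12]=4 scan→box=[12,16)
i=13: min(r-i=3, Z[1]=0)=0; Z[13]=0
i=14: min(r-i=2, Z[2]=0)=0; Z[14]=0
i=15: min(r-i=1, Z[3]=0)=0; Z[15]=0
i=16: i≥r, start 0; Z[16]=0
i=17: i≥r, start 0; Z[17]=0
i=18: i≥r, start 0; Z[18]=0
i=19: i≥r, start 0; Z[19]=0
i=20: i≥r, start 0; Z[20]=0
i=21: i≥r, start 0; Z[21]=0
i=22: i≥r, start 0; Z[22]=3 scan→box=[22,25)
i=23: min(r-i=2, Z[1]=0)=0; Z[23]=0
i=24: min(r-i=1, Z[2]=0)=0; Z[24]=0
i=25: i≥r, start 0; Z[25]=0
i=26: i≥r, start 0; Z[26]=0
i=27: i≥r, start 0; Z[27]=0
i=28: i≥r, start 0; Z[28]=1 scan→box=[28,29)
i=29: i≥r, start 0; Z[29]=0
i=30: i≥r, start 0; Z[30]=0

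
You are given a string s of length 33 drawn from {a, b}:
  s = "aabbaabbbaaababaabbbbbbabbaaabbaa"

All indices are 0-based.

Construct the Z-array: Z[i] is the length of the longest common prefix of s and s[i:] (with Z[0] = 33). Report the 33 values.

[33, 1, 0, 0, 4, 1, 0, 0, 0, 2, 3, 1, 0, 1, 0, 4, 1, 0, 0, 0, 0, 0, 0, 1, 0, 0, 2, 6, 1, 0, 0, 2, 1]

Z[0]=33
i=1: fresh scan; Z[1]=1 grow→box=[1,2)
i=2: fresh scan; Z[2]=0
i=3: fresh scan; Z[3]=0
i=4: fresh scan; Z[4]=4 grow→box=[4,8)
i=5: min(r-i=3, Z[1]=1)=1; Z[5]=1
i=6: min(r-i=2, Z[2]=0)=0; Z[6]=0
i=7: min(r-i=1, Z[3]=0)=0; Z[7]=0
i=8: fresh scan; Z[8]=0
i=9: fresh scan; Z[9]=2 grow→box=[9,11)
i=10: min(r-i=1, Z[1]=1)=1; Z[10]=3 grow→box=[10,13)
i=11: min(r-i=2, Z[1]=1)=1; Z[11]=1
i=12: min(r-i=1, Z[2]=0)=0; Z[12]=0
i=13: fresh scan; Z[13]=1 grow→box=[13,14)
i=14: fresh scan; Z[14]=0
i=15: fresh scan; Z[15]=4 grow→box=[15,19)
i=16: min(r-i=3, Z[1]=1)=1; Z[16]=1
i=17: min(r-i=2, Z[2]=0)=0; Z[17]=0
i=18: min(r-i=1, Z[3]=0)=0; Z[18]=0
i=19: fresh scan; Z[19]=0
i=20: fresh scan; Z[20]=0
i=21: fresh scan; Z[21]=0
i=22: fresh scan; Z[22]=0
i=23: fresh scan; Z[23]=1 grow→box=[23,24)
i=24: fresh scan; Z[24]=0
i=25: fresh scan; Z[25]=0
i=26: fresh scan; Z[26]=2 grow→box=[26,28)
i=27: min(r-i=1, Z[1]=1)=1; Z[27]=6 grow→box=[27,33)
i=28: min(r-i=5, Z[1]=1)=1; Z[28]=1
i=29: min(r-i=4, Z[2]=0)=0; Z[29]=0
i=30: min(r-i=3, Z[3]=0)=0; Z[30]=0
i=31: min(r-i=2, Z[4]=4)=2; Z[31]=2
i=32: min(r-i=1, Z[5]=1)=1; Z[32]=1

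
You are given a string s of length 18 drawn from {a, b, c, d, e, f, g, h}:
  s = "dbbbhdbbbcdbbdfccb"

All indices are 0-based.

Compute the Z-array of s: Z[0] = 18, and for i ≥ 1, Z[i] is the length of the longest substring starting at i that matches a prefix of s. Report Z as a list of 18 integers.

Z[0]=18
i=1: i≥r, start 0; Z[1]=0
i=2: i≥r, start 0; Z[2]=0
i=3: i≥r, start 0; Z[3]=0
i=4: i≥r, start 0; Z[4]=0
i=5: i≥r, start 0; Z[5]=4 grow→box=[5,9)
i=6: min(r-i=3, Z[1]=0)=0; Z[6]=0
i=7: min(r-i=2, Z[2]=0)=0; Z[7]=0
i=8: min(r-i=1, Z[3]=0)=0; Z[8]=0
i=9: i≥r, start 0; Z[9]=0
i=10: i≥r, start 0; Z[10]=3 grow→box=[10,13)
i=11: min(r-i=2, Z[1]=0)=0; Z[11]=0
i=12: min(r-i=1, Z[2]=0)=0; Z[12]=0
i=13: i≥r, start 0; Z[13]=1 grow→box=[13,14)
i=14: i≥r, start 0; Z[14]=0
i=15: i≥r, start 0; Z[15]=0
i=16: i≥r, start 0; Z[16]=0
i=17: i≥r, start 0; Z[17]=0

[18, 0, 0, 0, 0, 4, 0, 0, 0, 0, 3, 0, 0, 1, 0, 0, 0, 0]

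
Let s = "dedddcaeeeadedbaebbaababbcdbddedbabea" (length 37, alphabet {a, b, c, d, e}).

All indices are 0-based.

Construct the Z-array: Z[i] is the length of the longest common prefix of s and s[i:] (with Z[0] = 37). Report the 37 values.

[37, 0, 1, 1, 1, 0, 0, 0, 0, 0, 0, 3, 0, 1, 0, 0, 0, 0, 0, 0, 0, 0, 0, 0, 0, 0, 1, 0, 1, 3, 0, 1, 0, 0, 0, 0, 0]

Z[0]=37
i=1: fresh scan; Z[1]=0
i=2: fresh scan; Z[2]=1 grow→box=[2,3)
i=3: fresh scan; Z[3]=1 grow→box=[3,4)
i=4: fresh scan; Z[4]=1 grow→box=[4,5)
i=5: fresh scan; Z[5]=0
i=6: fresh scan; Z[6]=0
i=7: fresh scan; Z[7]=0
i=8: fresh scan; Z[8]=0
i=9: fresh scan; Z[9]=0
i=10: fresh scan; Z[10]=0
i=11: fresh scan; Z[11]=3 grow→box=[11,14)
i=12: min(r-i=2, Z[1]=0)=0; Z[12]=0
i=13: min(r-i=1, Z[2]=1)=1; Z[13]=1
i=14: fresh scan; Z[14]=0
i=15: fresh scan; Z[15]=0
i=16: fresh scan; Z[16]=0
i=17: fresh scan; Z[17]=0
i=18: fresh scan; Z[18]=0
i=19: fresh scan; Z[19]=0
i=20: fresh scan; Z[20]=0
i=21: fresh scan; Z[21]=0
i=22: fresh scan; Z[22]=0
i=23: fresh scan; Z[23]=0
i=24: fresh scan; Z[24]=0
i=25: fresh scan; Z[25]=0
i=26: fresh scan; Z[26]=1 grow→box=[26,27)
i=27: fresh scan; Z[27]=0
i=28: fresh scan; Z[28]=1 grow→box=[28,29)
i=29: fresh scan; Z[29]=3 grow→box=[29,32)
i=30: min(r-i=2, Z[1]=0)=0; Z[30]=0
i=31: min(r-i=1, Z[2]=1)=1; Z[31]=1
i=32: fresh scan; Z[32]=0
i=33: fresh scan; Z[33]=0
i=34: fresh scan; Z[34]=0
i=35: fresh scan; Z[35]=0
i=36: fresh scan; Z[36]=0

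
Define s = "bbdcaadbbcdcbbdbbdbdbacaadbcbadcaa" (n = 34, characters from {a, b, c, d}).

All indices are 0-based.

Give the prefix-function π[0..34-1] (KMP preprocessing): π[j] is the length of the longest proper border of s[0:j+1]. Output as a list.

[0, 1, 0, 0, 0, 0, 0, 1, 2, 0, 0, 0, 1, 2, 3, 1, 2, 3, 1, 0, 1, 0, 0, 0, 0, 0, 1, 0, 1, 0, 0, 0, 0, 0]

π[0] = 0
j=1 s[j]='b': π[1]=1 (border 'b')
j=2 s[j]='d': k: 1→0; π[2]=0 (border '')
j=3 s[j]='c': π[3]=0 (border '')
j=4 s[j]='a': π[4]=0 (border '')
j=5 s[j]='a': π[5]=0 (border '')
j=6 s[j]='d': π[6]=0 (border '')
j=7 s[j]='b': π[7]=1 (border 'b')
j=8 s[j]='b': π[8]=2 (border 'bb')
j=9 s[j]='c': k: 2→1→0; π[9]=0 (border '')
j=10 s[j]='d': π[10]=0 (border '')
j=11 s[j]='c': π[11]=0 (border '')
j=12 s[j]='b': π[12]=1 (border 'b')
j=13 s[j]='b': π[13]=2 (border 'bb')
j=14 s[j]='d': π[14]=3 (border 'bbd')
j=15 s[j]='b': k: 3→0; π[15]=1 (border 'b')
j=16 s[j]='b': π[16]=2 (border 'bb')
j=17 s[j]='d': π[17]=3 (border 'bbd')
j=18 s[j]='b': k: 3→0; π[18]=1 (border 'b')
j=19 s[j]='d': k: 1→0; π[19]=0 (border '')
j=20 s[j]='b': π[20]=1 (border 'b')
j=21 s[j]='a': k: 1→0; π[21]=0 (border '')
j=22 s[j]='c': π[22]=0 (border '')
j=23 s[j]='a': π[23]=0 (border '')
j=24 s[j]='a': π[24]=0 (border '')
j=25 s[j]='d': π[25]=0 (border '')
j=26 s[j]='b': π[26]=1 (border 'b')
j=27 s[j]='c': k: 1→0; π[27]=0 (border '')
j=28 s[j]='b': π[28]=1 (border 'b')
j=29 s[j]='a': k: 1→0; π[29]=0 (border '')
j=30 s[j]='d': π[30]=0 (border '')
j=31 s[j]='c': π[31]=0 (border '')
j=32 s[j]='a': π[32]=0 (border '')
j=33 s[j]='a': π[33]=0 (border '')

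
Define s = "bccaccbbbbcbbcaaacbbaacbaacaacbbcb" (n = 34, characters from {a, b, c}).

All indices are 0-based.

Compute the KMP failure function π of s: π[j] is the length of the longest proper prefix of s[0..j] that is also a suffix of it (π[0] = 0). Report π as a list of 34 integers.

π[0] = 0
j=1 s[j]='c': π[1]=0 (border '')
j=2 s[j]='c': π[2]=0 (border '')
j=3 s[j]='a': π[3]=0 (border '')
j=4 s[j]='c': π[4]=0 (border '')
j=5 s[j]='c': π[5]=0 (border '')
j=6 s[j]='b': π[6]=1 (border 'b')
j=7 s[j]='b': k: 1→0; π[7]=1 (border 'b')
j=8 s[j]='b': k: 1→0; π[8]=1 (border 'b')
j=9 s[j]='b': k: 1→0; π[9]=1 (border 'b')
j=10 s[j]='c': π[10]=2 (border 'bc')
j=11 s[j]='b': k: 2→0; π[11]=1 (border 'b')
j=12 s[j]='b': k: 1→0; π[12]=1 (border 'b')
j=13 s[j]='c': π[13]=2 (border 'bc')
j=14 s[j]='a': k: 2→0; π[14]=0 (border '')
j=15 s[j]='a': π[15]=0 (border '')
j=16 s[j]='a': π[16]=0 (border '')
j=17 s[j]='c': π[17]=0 (border '')
j=18 s[j]='b': π[18]=1 (border 'b')
j=19 s[j]='b': k: 1→0; π[19]=1 (border 'b')
j=20 s[j]='a': k: 1→0; π[20]=0 (border '')
j=21 s[j]='a': π[21]=0 (border '')
j=22 s[j]='c': π[22]=0 (border '')
j=23 s[j]='b': π[23]=1 (border 'b')
j=24 s[j]='a': k: 1→0; π[24]=0 (border '')
j=25 s[j]='a': π[25]=0 (border '')
j=26 s[j]='c': π[26]=0 (border '')
j=27 s[j]='a': π[27]=0 (border '')
j=28 s[j]='a': π[28]=0 (border '')
j=29 s[j]='c': π[29]=0 (border '')
j=30 s[j]='b': π[30]=1 (border 'b')
j=31 s[j]='b': k: 1→0; π[31]=1 (border 'b')
j=32 s[j]='c': π[32]=2 (border 'bc')
j=33 s[j]='b': k: 2→0; π[33]=1 (border 'b')

[0, 0, 0, 0, 0, 0, 1, 1, 1, 1, 2, 1, 1, 2, 0, 0, 0, 0, 1, 1, 0, 0, 0, 1, 0, 0, 0, 0, 0, 0, 1, 1, 2, 1]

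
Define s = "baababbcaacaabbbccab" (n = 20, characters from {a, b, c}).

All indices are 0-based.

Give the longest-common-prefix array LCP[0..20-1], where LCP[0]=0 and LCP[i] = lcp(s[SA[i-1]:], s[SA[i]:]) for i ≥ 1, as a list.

[0, 3, 2, 1, 2, 2, 3, 1, 0, 1, 2, 1, 2, 3, 1, 2, 0, 3, 2, 1]

sorted suffixes:
  #0 SA[0]=1  'aababbcaacaabbbccab'
  #1 SA[1]=11  'aabbbccab'
  #2 SA[2]=8  'aacaabbbccab'
  #3 SA[3]=18  'ab'
  #4 SA[4]=2  'ababbcaacaabbbccab'
  #5 SA[5]=12  'abbbccab'
  #6 SA[6]=4  'abbcaacaabbbccab'
  #7 SA[7]=9  'acaabbbccab'
  #8 SA[8]=19  'b'
  #9 SA[9]=0  'baababbcaacaabbbccab'
  #10 SA[10]=3  'babbcaacaabbbccab'
  #11 SA[11]=13  'bbbccab'
  #12 SA[12]=5  'bbcaacaabbbccab'
  #13 SA[13]=14  'bbccab'
  #14 SA[14]=6  'bcaacaabbbccab'
  #15 SA[15]=15  'bccab'
  #16 SA[16]=10  'caabbbccab'
  #17 SA[17]=7  'caacaabbbccab'
  #18 SA[18]=17  'cab'
  #19 SA[19]=16  'ccab'

SA = [1, 11, 8, 18, 2, 12, 4, 9, 19, 0, 3, 13, 5, 14, 6, 15, 10, 7, 17, 16]
[i] adj suffixes → lcp
  [1] 1/11 → 3 ('aab')
  [2] 11/8 → 2 ('aa')
  [3] 8/18 → 1 ('a')
  [4] 18/2 → 2 ('ab')
  [5] 2/12 → 2 ('ab')
  [6] 12/4 → 3 ('abb')
  [7] 4/9 → 1 ('a')
  [8] 9/19 → 0 ('')
  [9] 19/0 → 1 ('b')
  [10] 0/3 → 2 ('ba')
  [11] 3/13 → 1 ('b')
  [12] 13/5 → 2 ('bb')
  [13] 5/14 → 3 ('bbc')
  [14] 14/6 → 1 ('b')
  [15] 6/15 → 2 ('bc')
  [16] 15/10 → 0 ('')
  [17] 10/7 → 3 ('caa')
  [18] 7/17 → 2 ('ca')
  [19] 17/16 → 1 ('c')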